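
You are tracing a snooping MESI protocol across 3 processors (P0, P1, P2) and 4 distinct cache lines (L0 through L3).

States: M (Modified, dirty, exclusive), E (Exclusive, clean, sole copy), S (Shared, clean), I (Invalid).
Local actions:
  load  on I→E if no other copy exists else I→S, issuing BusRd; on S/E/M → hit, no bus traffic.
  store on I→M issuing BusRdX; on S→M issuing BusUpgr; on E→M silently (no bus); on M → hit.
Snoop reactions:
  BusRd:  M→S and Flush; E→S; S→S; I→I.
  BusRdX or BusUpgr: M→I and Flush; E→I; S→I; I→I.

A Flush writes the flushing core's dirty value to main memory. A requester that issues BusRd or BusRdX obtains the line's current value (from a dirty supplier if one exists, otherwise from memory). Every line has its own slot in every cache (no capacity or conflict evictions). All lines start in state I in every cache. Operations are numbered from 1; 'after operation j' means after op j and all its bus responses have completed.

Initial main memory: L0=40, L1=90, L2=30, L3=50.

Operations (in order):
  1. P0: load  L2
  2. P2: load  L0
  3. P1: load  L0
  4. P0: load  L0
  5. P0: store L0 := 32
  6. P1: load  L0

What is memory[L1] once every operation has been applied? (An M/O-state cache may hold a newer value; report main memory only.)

1. P0: load  L2  bus=[BusRd]  L2: P0=E P1=I P2=I  mem[L2]=30
2. P2: load  L0  bus=[BusRd]  L0: P0=I P1=I P2=E  mem[L0]=40
3. P1: load  L0  bus=[BusRd]  L0: P0=I P1=S P2=S  mem[L0]=40
4. P0: load  L0  bus=[BusRd]  L0: P0=S P1=S P2=S  mem[L0]=40
5. P0: store L0 := 32  bus=[BusUpgr]  L0: P0=M P1=I P2=I  mem[L0]=40
6. P1: load  L0  bus=[BusRd,Flush]  L0: P0=S P1=S P2=I  mem[L0]=32

memory[L1] = 90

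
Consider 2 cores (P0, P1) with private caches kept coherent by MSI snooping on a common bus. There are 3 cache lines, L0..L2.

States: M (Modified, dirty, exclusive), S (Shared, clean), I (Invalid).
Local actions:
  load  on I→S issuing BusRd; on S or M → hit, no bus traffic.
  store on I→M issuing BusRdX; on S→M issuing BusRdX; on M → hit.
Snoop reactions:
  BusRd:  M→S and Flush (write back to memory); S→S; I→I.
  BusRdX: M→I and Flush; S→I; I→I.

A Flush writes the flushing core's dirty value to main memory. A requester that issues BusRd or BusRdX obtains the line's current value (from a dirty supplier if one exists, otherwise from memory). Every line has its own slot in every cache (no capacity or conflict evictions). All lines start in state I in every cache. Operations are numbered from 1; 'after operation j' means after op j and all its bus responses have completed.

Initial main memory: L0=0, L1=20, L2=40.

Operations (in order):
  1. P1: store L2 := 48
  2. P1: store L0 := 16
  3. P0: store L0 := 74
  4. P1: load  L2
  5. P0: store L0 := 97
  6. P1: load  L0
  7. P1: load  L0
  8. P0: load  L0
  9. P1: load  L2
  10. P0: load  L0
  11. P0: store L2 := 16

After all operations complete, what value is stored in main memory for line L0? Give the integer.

memory[L0] = 97

  op1 P1: store L2 := 48 → I/M on L2; bus BusRdX; mem=40
  op2 P1: store L0 := 16 → I/M on L0; bus BusRdX; mem=0
  op3 P0: store L0 := 74 → M/I on L0; bus BusRdX Flush; mem=16
  op4 P1: load  L2 → I/M on L2; bus (none); mem=40
  op5 P0: store L0 := 97 → M/I on L0; bus (none); mem=16
  op6 P1: load  L0 → S/S on L0; bus BusRd Flush; mem=97
  op7 P1: load  L0 → S/S on L0; bus (none); mem=97
  op8 P0: load  L0 → S/S on L0; bus (none); mem=97
  op9 P1: load  L2 → I/M on L2; bus (none); mem=40
  op10 P0: load  L0 → S/S on L0; bus (none); mem=97
  op11 P0: store L2 := 16 → M/I on L2; bus BusRdX Flush; mem=48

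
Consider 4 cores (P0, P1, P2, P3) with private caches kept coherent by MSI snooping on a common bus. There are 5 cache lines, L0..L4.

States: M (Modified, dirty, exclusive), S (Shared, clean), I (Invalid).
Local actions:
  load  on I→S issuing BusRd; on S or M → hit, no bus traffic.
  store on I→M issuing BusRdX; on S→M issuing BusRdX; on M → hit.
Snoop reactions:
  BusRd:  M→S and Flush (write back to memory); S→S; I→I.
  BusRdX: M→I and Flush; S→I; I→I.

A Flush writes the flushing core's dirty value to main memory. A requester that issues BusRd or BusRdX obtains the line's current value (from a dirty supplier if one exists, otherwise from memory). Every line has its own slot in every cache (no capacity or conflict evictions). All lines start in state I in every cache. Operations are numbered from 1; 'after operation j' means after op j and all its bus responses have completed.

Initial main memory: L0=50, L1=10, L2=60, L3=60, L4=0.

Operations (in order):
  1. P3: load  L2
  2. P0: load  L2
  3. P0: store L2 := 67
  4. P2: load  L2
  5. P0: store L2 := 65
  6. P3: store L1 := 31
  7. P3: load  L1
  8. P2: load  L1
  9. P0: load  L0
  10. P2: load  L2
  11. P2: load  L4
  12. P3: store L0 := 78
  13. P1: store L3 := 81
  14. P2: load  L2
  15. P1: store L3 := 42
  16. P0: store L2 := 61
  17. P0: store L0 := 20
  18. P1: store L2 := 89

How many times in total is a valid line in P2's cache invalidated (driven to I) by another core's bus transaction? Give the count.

invalidations = 2

[1] P3: load  L2 | P0:I, P1:I, P2:I, P3:S(60) | bus: BusRd
[2] P0: load  L2 | P0:S(60), P1:I, P2:I, P3:S(60) | bus: BusRd
[3] P0: store L2 := 67 | P0:M(67), P1:I, P2:I, P3:I | bus: BusRdX
[4] P2: load  L2 | P0:S(67), P1:I, P2:S(67), P3:I | bus: BusRd,Flush
[5] P0: store L2 := 65 | P0:M(65), P1:I, P2:I, P3:I | bus: BusRdX
[6] P3: store L1 := 31 | P0:I, P1:I, P2:I, P3:M(31) | bus: BusRdX
[7] P3: load  L1 | P0:I, P1:I, P2:I, P3:M(31) | bus: none
[8] P2: load  L1 | P0:I, P1:I, P2:S(31), P3:S(31) | bus: BusRd,Flush
[9] P0: load  L0 | P0:S(50), P1:I, P2:I, P3:I | bus: BusRd
[10] P2: load  L2 | P0:S(65), P1:I, P2:S(65), P3:I | bus: BusRd,Flush
[11] P2: load  L4 | P0:I, P1:I, P2:S(0), P3:I | bus: BusRd
[12] P3: store L0 := 78 | P0:I, P1:I, P2:I, P3:M(78) | bus: BusRdX
[13] P1: store L3 := 81 | P0:I, P1:M(81), P2:I, P3:I | bus: BusRdX
[14] P2: load  L2 | P0:S(65), P1:I, P2:S(65), P3:I | bus: none
[15] P1: store L3 := 42 | P0:I, P1:M(42), P2:I, P3:I | bus: none
[16] P0: store L2 := 61 | P0:M(61), P1:I, P2:I, P3:I | bus: BusRdX
[17] P0: store L0 := 20 | P0:M(20), P1:I, P2:I, P3:I | bus: BusRdX,Flush
[18] P1: store L2 := 89 | P0:I, P1:M(89), P2:I, P3:I | bus: BusRdX,Flush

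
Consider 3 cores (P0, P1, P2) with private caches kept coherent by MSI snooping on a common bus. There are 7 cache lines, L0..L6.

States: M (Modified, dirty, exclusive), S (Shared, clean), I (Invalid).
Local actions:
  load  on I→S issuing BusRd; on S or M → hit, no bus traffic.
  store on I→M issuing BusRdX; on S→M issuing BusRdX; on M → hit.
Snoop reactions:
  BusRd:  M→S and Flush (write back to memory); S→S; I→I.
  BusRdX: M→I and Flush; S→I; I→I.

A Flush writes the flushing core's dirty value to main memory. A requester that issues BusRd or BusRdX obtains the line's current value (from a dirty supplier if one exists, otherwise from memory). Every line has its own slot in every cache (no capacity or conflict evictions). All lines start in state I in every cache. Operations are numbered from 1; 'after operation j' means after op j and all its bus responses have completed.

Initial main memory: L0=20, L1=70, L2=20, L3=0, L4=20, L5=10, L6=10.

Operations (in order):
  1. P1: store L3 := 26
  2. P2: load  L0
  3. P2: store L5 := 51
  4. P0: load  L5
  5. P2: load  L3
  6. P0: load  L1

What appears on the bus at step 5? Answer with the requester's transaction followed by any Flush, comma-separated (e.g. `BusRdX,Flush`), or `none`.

bus = BusRd,Flush

[1] P1: store L3 := 26 | P0:I, P1:M(26), P2:I | bus: BusRdX
[2] P2: load  L0 | P0:I, P1:I, P2:S(20) | bus: BusRd
[3] P2: store L5 := 51 | P0:I, P1:I, P2:M(51) | bus: BusRdX
[4] P0: load  L5 | P0:S(51), P1:I, P2:S(51) | bus: BusRd,Flush
[5] P2: load  L3 | P0:I, P1:S(26), P2:S(26) | bus: BusRd,Flush
[6] P0: load  L1 | P0:S(70), P1:I, P2:I | bus: BusRd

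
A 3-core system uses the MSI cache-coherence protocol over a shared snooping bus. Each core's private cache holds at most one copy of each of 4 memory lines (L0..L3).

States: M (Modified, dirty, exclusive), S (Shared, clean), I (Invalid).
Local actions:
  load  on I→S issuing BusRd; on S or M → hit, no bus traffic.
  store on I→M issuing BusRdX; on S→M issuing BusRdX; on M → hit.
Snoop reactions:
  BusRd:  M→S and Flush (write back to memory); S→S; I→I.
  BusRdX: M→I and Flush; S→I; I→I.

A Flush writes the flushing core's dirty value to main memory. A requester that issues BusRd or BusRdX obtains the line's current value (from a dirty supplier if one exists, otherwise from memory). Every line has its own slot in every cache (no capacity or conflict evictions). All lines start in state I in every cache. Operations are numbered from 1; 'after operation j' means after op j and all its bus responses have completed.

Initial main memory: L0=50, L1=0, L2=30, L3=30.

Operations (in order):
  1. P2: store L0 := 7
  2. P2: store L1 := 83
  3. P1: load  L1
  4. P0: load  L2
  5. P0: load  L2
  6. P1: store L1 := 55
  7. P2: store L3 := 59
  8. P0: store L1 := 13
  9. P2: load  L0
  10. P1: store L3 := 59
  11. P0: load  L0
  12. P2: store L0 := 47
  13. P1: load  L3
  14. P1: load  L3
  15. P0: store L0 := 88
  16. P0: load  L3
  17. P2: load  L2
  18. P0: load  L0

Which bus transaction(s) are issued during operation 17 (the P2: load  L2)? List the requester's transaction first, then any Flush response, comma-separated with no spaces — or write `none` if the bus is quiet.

  op1 P2: store L0 := 7 → I/I/M on L0; bus BusRdX; mem=50
  op2 P2: store L1 := 83 → I/I/M on L1; bus BusRdX; mem=0
  op3 P1: load  L1 → I/S/S on L1; bus BusRd Flush; mem=83
  op4 P0: load  L2 → S/I/I on L2; bus BusRd; mem=30
  op5 P0: load  L2 → S/I/I on L2; bus (none); mem=30
  op6 P1: store L1 := 55 → I/M/I on L1; bus BusRdX; mem=83
  op7 P2: store L3 := 59 → I/I/M on L3; bus BusRdX; mem=30
  op8 P0: store L1 := 13 → M/I/I on L1; bus BusRdX Flush; mem=55
  op9 P2: load  L0 → I/I/M on L0; bus (none); mem=50
  op10 P1: store L3 := 59 → I/M/I on L3; bus BusRdX Flush; mem=59
  op11 P0: load  L0 → S/I/S on L0; bus BusRd Flush; mem=7
  op12 P2: store L0 := 47 → I/I/M on L0; bus BusRdX; mem=7
  op13 P1: load  L3 → I/M/I on L3; bus (none); mem=59
  op14 P1: load  L3 → I/M/I on L3; bus (none); mem=59
  op15 P0: store L0 := 88 → M/I/I on L0; bus BusRdX Flush; mem=47
  op16 P0: load  L3 → S/S/I on L3; bus BusRd Flush; mem=59
  op17 P2: load  L2 → S/I/S on L2; bus BusRd; mem=30
  op18 P0: load  L0 → M/I/I on L0; bus (none); mem=47

bus = BusRd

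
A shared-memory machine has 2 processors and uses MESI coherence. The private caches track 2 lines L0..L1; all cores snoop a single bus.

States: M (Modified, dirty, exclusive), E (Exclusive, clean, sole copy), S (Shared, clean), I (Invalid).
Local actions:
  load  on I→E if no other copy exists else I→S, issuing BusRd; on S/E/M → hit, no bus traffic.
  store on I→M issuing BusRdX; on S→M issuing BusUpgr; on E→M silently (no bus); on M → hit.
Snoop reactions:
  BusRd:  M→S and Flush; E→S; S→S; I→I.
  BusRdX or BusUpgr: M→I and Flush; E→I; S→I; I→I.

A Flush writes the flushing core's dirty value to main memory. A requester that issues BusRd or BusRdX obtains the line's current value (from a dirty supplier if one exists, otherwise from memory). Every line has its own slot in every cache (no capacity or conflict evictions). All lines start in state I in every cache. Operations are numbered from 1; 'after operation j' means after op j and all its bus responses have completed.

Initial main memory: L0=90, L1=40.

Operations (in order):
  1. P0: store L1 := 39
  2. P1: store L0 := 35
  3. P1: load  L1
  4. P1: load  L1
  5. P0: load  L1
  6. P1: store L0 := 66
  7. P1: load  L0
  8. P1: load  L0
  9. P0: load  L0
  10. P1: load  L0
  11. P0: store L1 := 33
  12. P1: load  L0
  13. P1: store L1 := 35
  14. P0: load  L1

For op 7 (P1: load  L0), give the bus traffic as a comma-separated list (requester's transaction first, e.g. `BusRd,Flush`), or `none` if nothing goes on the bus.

[1] P0: store L1 := 39 | P0:M(39), P1:I | bus: BusRdX
[2] P1: store L0 := 35 | P0:I, P1:M(35) | bus: BusRdX
[3] P1: load  L1 | P0:S(39), P1:S(39) | bus: BusRd,Flush
[4] P1: load  L1 | P0:S(39), P1:S(39) | bus: none
[5] P0: load  L1 | P0:S(39), P1:S(39) | bus: none
[6] P1: store L0 := 66 | P0:I, P1:M(66) | bus: none
[7] P1: load  L0 | P0:I, P1:M(66) | bus: none
[8] P1: load  L0 | P0:I, P1:M(66) | bus: none
[9] P0: load  L0 | P0:S(66), P1:S(66) | bus: BusRd,Flush
[10] P1: load  L0 | P0:S(66), P1:S(66) | bus: none
[11] P0: store L1 := 33 | P0:M(33), P1:I | bus: BusUpgr
[12] P1: load  L0 | P0:S(66), P1:S(66) | bus: none
[13] P1: store L1 := 35 | P0:I, P1:M(35) | bus: BusRdX,Flush
[14] P0: load  L1 | P0:S(35), P1:S(35) | bus: BusRd,Flush

bus = none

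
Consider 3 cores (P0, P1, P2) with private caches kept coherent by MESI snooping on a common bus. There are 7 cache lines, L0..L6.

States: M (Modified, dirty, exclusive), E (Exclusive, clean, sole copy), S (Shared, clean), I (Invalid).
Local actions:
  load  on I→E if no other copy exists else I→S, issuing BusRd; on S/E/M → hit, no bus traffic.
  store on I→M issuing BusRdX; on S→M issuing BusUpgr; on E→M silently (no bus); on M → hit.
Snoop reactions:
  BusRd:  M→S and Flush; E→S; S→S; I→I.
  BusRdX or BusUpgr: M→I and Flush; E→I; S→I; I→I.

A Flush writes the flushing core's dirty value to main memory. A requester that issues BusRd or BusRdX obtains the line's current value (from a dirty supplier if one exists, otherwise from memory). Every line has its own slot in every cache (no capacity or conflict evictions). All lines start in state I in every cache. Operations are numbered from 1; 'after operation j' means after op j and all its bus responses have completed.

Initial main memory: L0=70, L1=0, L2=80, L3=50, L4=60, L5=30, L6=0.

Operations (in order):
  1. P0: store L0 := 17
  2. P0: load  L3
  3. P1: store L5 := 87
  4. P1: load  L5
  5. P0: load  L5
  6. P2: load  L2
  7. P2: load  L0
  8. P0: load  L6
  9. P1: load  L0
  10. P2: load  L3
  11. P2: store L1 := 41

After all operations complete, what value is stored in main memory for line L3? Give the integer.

1. P0: store L0 := 17  bus=[BusRdX]  L0: P0=M P1=I P2=I  mem[L0]=70
2. P0: load  L3  bus=[BusRd]  L3: P0=E P1=I P2=I  mem[L3]=50
3. P1: store L5 := 87  bus=[BusRdX]  L5: P0=I P1=M P2=I  mem[L5]=30
4. P1: load  L5  bus=[-]  L5: P0=I P1=M P2=I  mem[L5]=30
5. P0: load  L5  bus=[BusRd,Flush]  L5: P0=S P1=S P2=I  mem[L5]=87
6. P2: load  L2  bus=[BusRd]  L2: P0=I P1=I P2=E  mem[L2]=80
7. P2: load  L0  bus=[BusRd,Flush]  L0: P0=S P1=I P2=S  mem[L0]=17
8. P0: load  L6  bus=[BusRd]  L6: P0=E P1=I P2=I  mem[L6]=0
9. P1: load  L0  bus=[BusRd]  L0: P0=S P1=S P2=S  mem[L0]=17
10. P2: load  L3  bus=[BusRd]  L3: P0=S P1=I P2=S  mem[L3]=50
11. P2: store L1 := 41  bus=[BusRdX]  L1: P0=I P1=I P2=M  mem[L1]=0

memory[L3] = 50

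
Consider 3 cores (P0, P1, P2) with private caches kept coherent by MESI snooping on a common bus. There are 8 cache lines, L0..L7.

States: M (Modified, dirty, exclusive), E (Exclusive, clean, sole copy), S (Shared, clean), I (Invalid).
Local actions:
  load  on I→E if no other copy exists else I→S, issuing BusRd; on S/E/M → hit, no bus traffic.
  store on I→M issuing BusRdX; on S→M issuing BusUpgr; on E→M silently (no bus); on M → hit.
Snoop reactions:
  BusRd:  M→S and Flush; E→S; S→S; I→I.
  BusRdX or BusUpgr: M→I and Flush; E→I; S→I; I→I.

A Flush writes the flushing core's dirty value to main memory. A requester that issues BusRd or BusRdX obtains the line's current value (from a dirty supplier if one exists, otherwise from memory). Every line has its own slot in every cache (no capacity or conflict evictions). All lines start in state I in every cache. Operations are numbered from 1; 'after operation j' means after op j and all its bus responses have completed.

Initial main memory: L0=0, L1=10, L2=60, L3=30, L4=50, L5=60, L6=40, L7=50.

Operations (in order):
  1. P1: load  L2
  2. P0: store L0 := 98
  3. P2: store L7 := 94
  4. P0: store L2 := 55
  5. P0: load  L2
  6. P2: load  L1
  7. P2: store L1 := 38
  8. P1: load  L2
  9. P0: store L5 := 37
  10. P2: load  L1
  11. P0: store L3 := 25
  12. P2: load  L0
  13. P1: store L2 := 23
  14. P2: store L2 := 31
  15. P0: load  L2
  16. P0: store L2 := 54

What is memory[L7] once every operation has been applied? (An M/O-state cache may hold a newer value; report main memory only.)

memory[L7] = 50

[1] P1: load  L2 | P0:I, P1:E(60), P2:I | bus: BusRd
[2] P0: store L0 := 98 | P0:M(98), P1:I, P2:I | bus: BusRdX
[3] P2: store L7 := 94 | P0:I, P1:I, P2:M(94) | bus: BusRdX
[4] P0: store L2 := 55 | P0:M(55), P1:I, P2:I | bus: BusRdX
[5] P0: load  L2 | P0:M(55), P1:I, P2:I | bus: none
[6] P2: load  L1 | P0:I, P1:I, P2:E(10) | bus: BusRd
[7] P2: store L1 := 38 | P0:I, P1:I, P2:M(38) | bus: none
[8] P1: load  L2 | P0:S(55), P1:S(55), P2:I | bus: BusRd,Flush
[9] P0: store L5 := 37 | P0:M(37), P1:I, P2:I | bus: BusRdX
[10] P2: load  L1 | P0:I, P1:I, P2:M(38) | bus: none
[11] P0: store L3 := 25 | P0:M(25), P1:I, P2:I | bus: BusRdX
[12] P2: load  L0 | P0:S(98), P1:I, P2:S(98) | bus: BusRd,Flush
[13] P1: store L2 := 23 | P0:I, P1:M(23), P2:I | bus: BusUpgr
[14] P2: store L2 := 31 | P0:I, P1:I, P2:M(31) | bus: BusRdX,Flush
[15] P0: load  L2 | P0:S(31), P1:I, P2:S(31) | bus: BusRd,Flush
[16] P0: store L2 := 54 | P0:M(54), P1:I, P2:I | bus: BusUpgr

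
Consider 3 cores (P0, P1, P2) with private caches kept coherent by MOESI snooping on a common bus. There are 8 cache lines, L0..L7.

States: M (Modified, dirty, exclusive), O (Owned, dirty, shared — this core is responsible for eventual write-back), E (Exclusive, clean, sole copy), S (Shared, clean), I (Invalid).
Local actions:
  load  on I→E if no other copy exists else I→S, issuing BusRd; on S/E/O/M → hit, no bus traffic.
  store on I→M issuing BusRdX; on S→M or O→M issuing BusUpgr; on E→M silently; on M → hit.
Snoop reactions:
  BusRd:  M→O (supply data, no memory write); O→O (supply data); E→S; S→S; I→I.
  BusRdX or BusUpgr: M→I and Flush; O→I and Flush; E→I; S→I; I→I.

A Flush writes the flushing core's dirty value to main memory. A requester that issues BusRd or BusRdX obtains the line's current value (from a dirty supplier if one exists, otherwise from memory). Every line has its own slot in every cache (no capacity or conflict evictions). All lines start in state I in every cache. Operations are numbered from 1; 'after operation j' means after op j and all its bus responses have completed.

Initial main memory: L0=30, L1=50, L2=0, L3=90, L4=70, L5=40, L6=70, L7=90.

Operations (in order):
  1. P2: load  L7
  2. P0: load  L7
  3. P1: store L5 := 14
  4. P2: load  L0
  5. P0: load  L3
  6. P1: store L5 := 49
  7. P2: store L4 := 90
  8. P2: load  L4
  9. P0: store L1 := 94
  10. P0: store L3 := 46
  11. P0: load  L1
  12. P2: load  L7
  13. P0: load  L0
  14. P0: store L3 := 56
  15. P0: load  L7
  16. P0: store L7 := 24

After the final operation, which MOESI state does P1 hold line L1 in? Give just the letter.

1. P2: load  L7  bus=[BusRd]  L7: P0=I P1=I P2=E  mem[L7]=90
2. P0: load  L7  bus=[BusRd]  L7: P0=S P1=I P2=S  mem[L7]=90
3. P1: store L5 := 14  bus=[BusRdX]  L5: P0=I P1=M P2=I  mem[L5]=40
4. P2: load  L0  bus=[BusRd]  L0: P0=I P1=I P2=E  mem[L0]=30
5. P0: load  L3  bus=[BusRd]  L3: P0=E P1=I P2=I  mem[L3]=90
6. P1: store L5 := 49  bus=[-]  L5: P0=I P1=M P2=I  mem[L5]=40
7. P2: store L4 := 90  bus=[BusRdX]  L4: P0=I P1=I P2=M  mem[L4]=70
8. P2: load  L4  bus=[-]  L4: P0=I P1=I P2=M  mem[L4]=70
9. P0: store L1 := 94  bus=[BusRdX]  L1: P0=M P1=I P2=I  mem[L1]=50
10. P0: store L3 := 46  bus=[-]  L3: P0=M P1=I P2=I  mem[L3]=90
11. P0: load  L1  bus=[-]  L1: P0=M P1=I P2=I  mem[L1]=50
12. P2: load  L7  bus=[-]  L7: P0=S P1=I P2=S  mem[L7]=90
13. P0: load  L0  bus=[BusRd]  L0: P0=S P1=I P2=S  mem[L0]=30
14. P0: store L3 := 56  bus=[-]  L3: P0=M P1=I P2=I  mem[L3]=90
15. P0: load  L7  bus=[-]  L7: P0=S P1=I P2=S  mem[L7]=90
16. P0: store L7 := 24  bus=[BusUpgr]  L7: P0=M P1=I P2=I  mem[L7]=90

state = I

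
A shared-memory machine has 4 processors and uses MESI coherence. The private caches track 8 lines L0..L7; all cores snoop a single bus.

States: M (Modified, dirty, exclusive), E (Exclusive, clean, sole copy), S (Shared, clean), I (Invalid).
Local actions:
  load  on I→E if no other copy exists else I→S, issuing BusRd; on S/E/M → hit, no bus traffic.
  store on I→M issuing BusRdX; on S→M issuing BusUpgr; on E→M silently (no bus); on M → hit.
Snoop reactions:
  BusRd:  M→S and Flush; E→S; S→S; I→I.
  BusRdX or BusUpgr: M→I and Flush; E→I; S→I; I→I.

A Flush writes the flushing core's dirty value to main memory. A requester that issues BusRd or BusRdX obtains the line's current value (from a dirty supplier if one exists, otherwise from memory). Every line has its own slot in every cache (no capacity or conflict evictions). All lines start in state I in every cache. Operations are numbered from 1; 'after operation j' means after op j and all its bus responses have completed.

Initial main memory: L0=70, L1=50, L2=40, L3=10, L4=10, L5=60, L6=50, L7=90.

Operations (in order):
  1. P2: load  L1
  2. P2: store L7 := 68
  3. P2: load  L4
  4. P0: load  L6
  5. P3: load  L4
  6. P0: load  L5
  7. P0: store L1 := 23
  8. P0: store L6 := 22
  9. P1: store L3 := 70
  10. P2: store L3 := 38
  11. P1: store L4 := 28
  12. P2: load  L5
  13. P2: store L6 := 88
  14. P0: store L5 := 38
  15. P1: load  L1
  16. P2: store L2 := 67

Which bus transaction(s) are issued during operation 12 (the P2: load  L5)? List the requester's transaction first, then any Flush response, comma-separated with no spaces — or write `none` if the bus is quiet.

  op1 P2: load  L1 → I/I/E/I on L1; bus BusRd; mem=50
  op2 P2: store L7 := 68 → I/I/M/I on L7; bus BusRdX; mem=90
  op3 P2: load  L4 → I/I/E/I on L4; bus BusRd; mem=10
  op4 P0: load  L6 → E/I/I/I on L6; bus BusRd; mem=50
  op5 P3: load  L4 → I/I/S/S on L4; bus BusRd; mem=10
  op6 P0: load  L5 → E/I/I/I on L5; bus BusRd; mem=60
  op7 P0: store L1 := 23 → M/I/I/I on L1; bus BusRdX; mem=50
  op8 P0: store L6 := 22 → M/I/I/I on L6; bus (none); mem=50
  op9 P1: store L3 := 70 → I/M/I/I on L3; bus BusRdX; mem=10
  op10 P2: store L3 := 38 → I/I/M/I on L3; bus BusRdX Flush; mem=70
  op11 P1: store L4 := 28 → I/M/I/I on L4; bus BusRdX; mem=10
  op12 P2: load  L5 → S/I/S/I on L5; bus BusRd; mem=60
  op13 P2: store L6 := 88 → I/I/M/I on L6; bus BusRdX Flush; mem=22
  op14 P0: store L5 := 38 → M/I/I/I on L5; bus BusUpgr; mem=60
  op15 P1: load  L1 → S/S/I/I on L1; bus BusRd Flush; mem=23
  op16 P2: store L2 := 67 → I/I/M/I on L2; bus BusRdX; mem=40

bus = BusRd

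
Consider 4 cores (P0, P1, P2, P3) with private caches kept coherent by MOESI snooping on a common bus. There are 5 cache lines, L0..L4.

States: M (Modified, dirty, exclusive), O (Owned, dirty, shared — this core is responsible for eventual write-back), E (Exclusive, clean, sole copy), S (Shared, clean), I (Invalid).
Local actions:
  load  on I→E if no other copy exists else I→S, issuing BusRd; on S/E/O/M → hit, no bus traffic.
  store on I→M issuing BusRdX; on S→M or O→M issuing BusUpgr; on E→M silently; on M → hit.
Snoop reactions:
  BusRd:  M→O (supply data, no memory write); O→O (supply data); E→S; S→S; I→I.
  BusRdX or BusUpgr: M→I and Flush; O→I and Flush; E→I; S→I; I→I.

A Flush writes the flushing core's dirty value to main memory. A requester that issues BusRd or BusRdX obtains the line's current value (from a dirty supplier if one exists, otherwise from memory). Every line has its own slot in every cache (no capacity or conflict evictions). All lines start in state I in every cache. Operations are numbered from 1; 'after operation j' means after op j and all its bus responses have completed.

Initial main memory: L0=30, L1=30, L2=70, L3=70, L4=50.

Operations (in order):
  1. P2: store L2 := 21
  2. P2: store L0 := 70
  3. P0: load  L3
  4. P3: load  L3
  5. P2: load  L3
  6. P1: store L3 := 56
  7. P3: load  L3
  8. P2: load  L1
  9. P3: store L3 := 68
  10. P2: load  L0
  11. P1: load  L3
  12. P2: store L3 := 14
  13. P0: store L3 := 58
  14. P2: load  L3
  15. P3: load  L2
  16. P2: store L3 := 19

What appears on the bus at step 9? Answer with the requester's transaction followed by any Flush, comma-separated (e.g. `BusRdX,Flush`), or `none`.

bus = BusUpgr,Flush

step 1: P2: store L2 := 21  ⟶  IIMI  (L2)  txn=BusRdX  M[L2]=70
step 2: P2: store L0 := 70  ⟶  IIMI  (L0)  txn=BusRdX  M[L0]=30
step 3: P0: load  L3  ⟶  EIII  (L3)  txn=BusRd  M[L3]=70
step 4: P3: load  L3  ⟶  SIIS  (L3)  txn=BusRd  M[L3]=70
step 5: P2: load  L3  ⟶  SISS  (L3)  txn=BusRd  M[L3]=70
step 6: P1: store L3 := 56  ⟶  IMII  (L3)  txn=BusRdX  M[L3]=70
step 7: P3: load  L3  ⟶  IOIS  (L3)  txn=BusRd  M[L3]=70
step 8: P2: load  L1  ⟶  IIEI  (L1)  txn=BusRd  M[L1]=30
step 9: P3: store L3 := 68  ⟶  IIIM  (L3)  txn=BusUpgr+Flush  M[L3]=56
step 10: P2: load  L0  ⟶  IIMI  (L0)  txn=∅  M[L0]=30
step 11: P1: load  L3  ⟶  ISIO  (L3)  txn=BusRd  M[L3]=56
step 12: P2: store L3 := 14  ⟶  IIMI  (L3)  txn=BusRdX+Flush  M[L3]=68
step 13: P0: store L3 := 58  ⟶  MIII  (L3)  txn=BusRdX+Flush  M[L3]=14
step 14: P2: load  L3  ⟶  OISI  (L3)  txn=BusRd  M[L3]=14
step 15: P3: load  L2  ⟶  IIOS  (L2)  txn=BusRd  M[L2]=70
step 16: P2: store L3 := 19  ⟶  IIMI  (L3)  txn=BusUpgr+Flush  M[L3]=58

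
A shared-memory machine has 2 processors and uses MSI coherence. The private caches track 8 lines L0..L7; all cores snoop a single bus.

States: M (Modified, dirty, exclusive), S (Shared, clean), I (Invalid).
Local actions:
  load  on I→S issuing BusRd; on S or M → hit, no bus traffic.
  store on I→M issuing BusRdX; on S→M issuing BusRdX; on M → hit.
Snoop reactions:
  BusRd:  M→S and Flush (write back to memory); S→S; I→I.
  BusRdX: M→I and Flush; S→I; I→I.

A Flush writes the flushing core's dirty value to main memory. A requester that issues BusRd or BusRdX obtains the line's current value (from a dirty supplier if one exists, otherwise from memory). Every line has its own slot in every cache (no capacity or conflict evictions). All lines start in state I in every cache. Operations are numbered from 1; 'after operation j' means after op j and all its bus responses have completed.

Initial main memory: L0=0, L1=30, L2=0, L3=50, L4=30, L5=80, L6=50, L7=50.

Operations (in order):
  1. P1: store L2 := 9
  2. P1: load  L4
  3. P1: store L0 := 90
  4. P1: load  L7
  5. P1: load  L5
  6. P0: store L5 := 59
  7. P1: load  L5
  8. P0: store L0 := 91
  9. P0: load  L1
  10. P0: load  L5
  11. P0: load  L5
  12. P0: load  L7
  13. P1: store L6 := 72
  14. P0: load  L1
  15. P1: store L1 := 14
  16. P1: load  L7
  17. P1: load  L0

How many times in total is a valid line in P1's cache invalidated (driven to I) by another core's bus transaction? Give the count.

invalidations = 2

[1] P1: store L2 := 9 | P0:I, P1:M(9) | bus: BusRdX
[2] P1: load  L4 | P0:I, P1:S(30) | bus: BusRd
[3] P1: store L0 := 90 | P0:I, P1:M(90) | bus: BusRdX
[4] P1: load  L7 | P0:I, P1:S(50) | bus: BusRd
[5] P1: load  L5 | P0:I, P1:S(80) | bus: BusRd
[6] P0: store L5 := 59 | P0:M(59), P1:I | bus: BusRdX
[7] P1: load  L5 | P0:S(59), P1:S(59) | bus: BusRd,Flush
[8] P0: store L0 := 91 | P0:M(91), P1:I | bus: BusRdX,Flush
[9] P0: load  L1 | P0:S(30), P1:I | bus: BusRd
[10] P0: load  L5 | P0:S(59), P1:S(59) | bus: none
[11] P0: load  L5 | P0:S(59), P1:S(59) | bus: none
[12] P0: load  L7 | P0:S(50), P1:S(50) | bus: BusRd
[13] P1: store L6 := 72 | P0:I, P1:M(72) | bus: BusRdX
[14] P0: load  L1 | P0:S(30), P1:I | bus: none
[15] P1: store L1 := 14 | P0:I, P1:M(14) | bus: BusRdX
[16] P1: load  L7 | P0:S(50), P1:S(50) | bus: none
[17] P1: load  L0 | P0:S(91), P1:S(91) | bus: BusRd,Flush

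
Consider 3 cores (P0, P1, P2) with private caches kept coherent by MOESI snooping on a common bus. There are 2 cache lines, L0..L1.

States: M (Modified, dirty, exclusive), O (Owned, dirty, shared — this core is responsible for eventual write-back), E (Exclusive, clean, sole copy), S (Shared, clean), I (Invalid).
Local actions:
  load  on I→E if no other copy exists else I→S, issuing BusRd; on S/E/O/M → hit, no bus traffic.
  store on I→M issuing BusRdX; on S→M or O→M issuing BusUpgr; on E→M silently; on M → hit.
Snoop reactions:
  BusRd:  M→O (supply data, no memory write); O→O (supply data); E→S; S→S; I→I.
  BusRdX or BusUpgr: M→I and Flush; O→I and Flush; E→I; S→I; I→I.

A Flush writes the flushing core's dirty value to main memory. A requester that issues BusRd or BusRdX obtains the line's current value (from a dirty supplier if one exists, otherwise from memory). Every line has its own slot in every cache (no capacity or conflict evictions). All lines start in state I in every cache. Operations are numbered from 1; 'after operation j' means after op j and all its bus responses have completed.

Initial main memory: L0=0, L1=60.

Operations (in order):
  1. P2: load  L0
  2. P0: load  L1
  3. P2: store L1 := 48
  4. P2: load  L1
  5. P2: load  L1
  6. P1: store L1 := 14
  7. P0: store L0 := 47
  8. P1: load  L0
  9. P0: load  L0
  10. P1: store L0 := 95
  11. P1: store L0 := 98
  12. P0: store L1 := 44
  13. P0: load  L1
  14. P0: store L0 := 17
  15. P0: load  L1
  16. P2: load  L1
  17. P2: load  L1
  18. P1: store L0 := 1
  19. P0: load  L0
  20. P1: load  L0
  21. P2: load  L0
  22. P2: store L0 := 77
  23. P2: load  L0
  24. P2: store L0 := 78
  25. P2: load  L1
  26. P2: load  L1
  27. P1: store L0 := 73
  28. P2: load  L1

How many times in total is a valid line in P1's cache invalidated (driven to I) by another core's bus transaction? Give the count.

invalidations = 3

  op1 P2: load  L0 → I/I/E on L0; bus BusRd; mem=0
  op2 P0: load  L1 → E/I/I on L1; bus BusRd; mem=60
  op3 P2: store L1 := 48 → I/I/M on L1; bus BusRdX; mem=60
  op4 P2: load  L1 → I/I/M on L1; bus (none); mem=60
  op5 P2: load  L1 → I/I/M on L1; bus (none); mem=60
  op6 P1: store L1 := 14 → I/M/I on L1; bus BusRdX Flush; mem=48
  op7 P0: store L0 := 47 → M/I/I on L0; bus BusRdX; mem=0
  op8 P1: load  L0 → O/S/I on L0; bus BusRd; mem=0
  op9 P0: load  L0 → O/S/I on L0; bus (none); mem=0
  op10 P1: store L0 := 95 → I/M/I on L0; bus BusUpgr Flush; mem=47
  op11 P1: store L0 := 98 → I/M/I on L0; bus (none); mem=47
  op12 P0: store L1 := 44 → M/I/I on L1; bus BusRdX Flush; mem=14
  op13 P0: load  L1 → M/I/I on L1; bus (none); mem=14
  op14 P0: store L0 := 17 → M/I/I on L0; bus BusRdX Flush; mem=98
  op15 P0: load  L1 → M/I/I on L1; bus (none); mem=14
  op16 P2: load  L1 → O/I/S on L1; bus BusRd; mem=14
  op17 P2: load  L1 → O/I/S on L1; bus (none); mem=14
  op18 P1: store L0 := 1 → I/M/I on L0; bus BusRdX Flush; mem=17
  op19 P0: load  L0 → S/O/I on L0; bus BusRd; mem=17
  op20 P1: load  L0 → S/O/I on L0; bus (none); mem=17
  op21 P2: load  L0 → S/O/S on L0; bus BusRd; mem=17
  op22 P2: store L0 := 77 → I/I/M on L0; bus BusUpgr Flush; mem=1
  op23 P2: load  L0 → I/I/M on L0; bus (none); mem=1
  op24 P2: store L0 := 78 → I/I/M on L0; bus (none); mem=1
  op25 P2: load  L1 → O/I/S on L1; bus (none); mem=14
  op26 P2: load  L1 → O/I/S on L1; bus (none); mem=14
  op27 P1: store L0 := 73 → I/M/I on L0; bus BusRdX Flush; mem=78
  op28 P2: load  L1 → O/I/S on L1; bus (none); mem=14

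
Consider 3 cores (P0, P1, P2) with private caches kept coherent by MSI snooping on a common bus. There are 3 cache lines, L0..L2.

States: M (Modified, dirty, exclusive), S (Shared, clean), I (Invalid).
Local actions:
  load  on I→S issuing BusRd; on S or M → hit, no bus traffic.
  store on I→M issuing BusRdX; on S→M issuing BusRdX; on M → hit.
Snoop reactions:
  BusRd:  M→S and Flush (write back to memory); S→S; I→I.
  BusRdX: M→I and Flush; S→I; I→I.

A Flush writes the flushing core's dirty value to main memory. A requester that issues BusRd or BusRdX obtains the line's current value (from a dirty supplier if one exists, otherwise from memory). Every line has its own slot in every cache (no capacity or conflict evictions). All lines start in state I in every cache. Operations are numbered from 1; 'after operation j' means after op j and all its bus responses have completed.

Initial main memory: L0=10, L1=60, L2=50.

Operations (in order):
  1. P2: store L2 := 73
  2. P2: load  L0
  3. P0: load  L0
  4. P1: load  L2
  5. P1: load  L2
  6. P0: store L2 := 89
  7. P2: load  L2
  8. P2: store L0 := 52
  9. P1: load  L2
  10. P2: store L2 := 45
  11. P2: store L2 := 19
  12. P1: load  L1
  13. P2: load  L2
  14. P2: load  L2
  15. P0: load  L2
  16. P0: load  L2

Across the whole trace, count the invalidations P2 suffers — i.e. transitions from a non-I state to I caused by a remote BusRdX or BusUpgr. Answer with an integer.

invalidations = 1

  op1 P2: store L2 := 73 → I/I/M on L2; bus BusRdX; mem=50
  op2 P2: load  L0 → I/I/S on L0; bus BusRd; mem=10
  op3 P0: load  L0 → S/I/S on L0; bus BusRd; mem=10
  op4 P1: load  L2 → I/S/S on L2; bus BusRd Flush; mem=73
  op5 P1: load  L2 → I/S/S on L2; bus (none); mem=73
  op6 P0: store L2 := 89 → M/I/I on L2; bus BusRdX; mem=73
  op7 P2: load  L2 → S/I/S on L2; bus BusRd Flush; mem=89
  op8 P2: store L0 := 52 → I/I/M on L0; bus BusRdX; mem=10
  op9 P1: load  L2 → S/S/S on L2; bus BusRd; mem=89
  op10 P2: store L2 := 45 → I/I/M on L2; bus BusRdX; mem=89
  op11 P2: store L2 := 19 → I/I/M on L2; bus (none); mem=89
  op12 P1: load  L1 → I/S/I on L1; bus BusRd; mem=60
  op13 P2: load  L2 → I/I/M on L2; bus (none); mem=89
  op14 P2: load  L2 → I/I/M on L2; bus (none); mem=89
  op15 P0: load  L2 → S/I/S on L2; bus BusRd Flush; mem=19
  op16 P0: load  L2 → S/I/S on L2; bus (none); mem=19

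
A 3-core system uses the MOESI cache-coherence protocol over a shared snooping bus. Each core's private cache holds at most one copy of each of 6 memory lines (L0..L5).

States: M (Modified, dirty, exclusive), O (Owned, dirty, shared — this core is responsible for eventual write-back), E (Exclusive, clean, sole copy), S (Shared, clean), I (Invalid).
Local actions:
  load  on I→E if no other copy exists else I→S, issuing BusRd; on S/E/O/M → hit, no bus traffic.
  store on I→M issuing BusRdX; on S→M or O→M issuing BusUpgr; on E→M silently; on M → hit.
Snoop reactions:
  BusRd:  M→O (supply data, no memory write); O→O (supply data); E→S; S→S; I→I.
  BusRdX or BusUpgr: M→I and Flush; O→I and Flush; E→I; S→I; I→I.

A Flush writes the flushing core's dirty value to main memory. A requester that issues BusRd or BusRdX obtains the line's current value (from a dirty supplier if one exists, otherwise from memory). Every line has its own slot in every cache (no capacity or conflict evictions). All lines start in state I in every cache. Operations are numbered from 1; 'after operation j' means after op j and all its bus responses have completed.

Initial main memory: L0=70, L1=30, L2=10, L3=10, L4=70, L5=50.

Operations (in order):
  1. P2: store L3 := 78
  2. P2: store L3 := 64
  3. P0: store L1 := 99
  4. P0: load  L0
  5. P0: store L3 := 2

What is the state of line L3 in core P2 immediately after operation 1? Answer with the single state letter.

  op1 P2: store L3 := 78 → I/I/M on L3; bus BusRdX; mem=10
  op2 P2: store L3 := 64 → I/I/M on L3; bus (none); mem=10
  op3 P0: store L1 := 99 → M/I/I on L1; bus BusRdX; mem=30
  op4 P0: load  L0 → E/I/I on L0; bus BusRd; mem=70
  op5 P0: store L3 := 2 → M/I/I on L3; bus BusRdX Flush; mem=64

state = M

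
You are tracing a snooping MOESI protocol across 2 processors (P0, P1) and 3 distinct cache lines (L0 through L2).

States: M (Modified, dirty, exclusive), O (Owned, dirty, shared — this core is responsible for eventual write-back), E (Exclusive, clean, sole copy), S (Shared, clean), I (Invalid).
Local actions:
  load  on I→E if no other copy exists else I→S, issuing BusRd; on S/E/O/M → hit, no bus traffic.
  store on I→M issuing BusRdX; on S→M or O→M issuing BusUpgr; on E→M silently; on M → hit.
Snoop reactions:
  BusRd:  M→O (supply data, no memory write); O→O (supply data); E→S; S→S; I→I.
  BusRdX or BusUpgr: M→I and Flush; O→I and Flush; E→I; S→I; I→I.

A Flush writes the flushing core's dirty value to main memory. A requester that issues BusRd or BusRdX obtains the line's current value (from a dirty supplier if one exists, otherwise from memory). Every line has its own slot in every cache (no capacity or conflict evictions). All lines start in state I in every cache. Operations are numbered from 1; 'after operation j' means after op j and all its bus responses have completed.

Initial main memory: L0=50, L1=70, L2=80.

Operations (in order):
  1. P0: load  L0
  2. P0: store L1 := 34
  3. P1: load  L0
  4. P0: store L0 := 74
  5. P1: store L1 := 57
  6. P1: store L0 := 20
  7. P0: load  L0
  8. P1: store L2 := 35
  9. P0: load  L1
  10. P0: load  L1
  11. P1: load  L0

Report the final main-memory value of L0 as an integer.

memory[L0] = 74

1. P0: load  L0  bus=[BusRd]  L0: P0=E P1=I  mem[L0]=50
2. P0: store L1 := 34  bus=[BusRdX]  L1: P0=M P1=I  mem[L1]=70
3. P1: load  L0  bus=[BusRd]  L0: P0=S P1=S  mem[L0]=50
4. P0: store L0 := 74  bus=[BusUpgr]  L0: P0=M P1=I  mem[L0]=50
5. P1: store L1 := 57  bus=[BusRdX,Flush]  L1: P0=I P1=M  mem[L1]=34
6. P1: store L0 := 20  bus=[BusRdX,Flush]  L0: P0=I P1=M  mem[L0]=74
7. P0: load  L0  bus=[BusRd]  L0: P0=S P1=O  mem[L0]=74
8. P1: store L2 := 35  bus=[BusRdX]  L2: P0=I P1=M  mem[L2]=80
9. P0: load  L1  bus=[BusRd]  L1: P0=S P1=O  mem[L1]=34
10. P0: load  L1  bus=[-]  L1: P0=S P1=O  mem[L1]=34
11. P1: load  L0  bus=[-]  L0: P0=S P1=O  mem[L0]=74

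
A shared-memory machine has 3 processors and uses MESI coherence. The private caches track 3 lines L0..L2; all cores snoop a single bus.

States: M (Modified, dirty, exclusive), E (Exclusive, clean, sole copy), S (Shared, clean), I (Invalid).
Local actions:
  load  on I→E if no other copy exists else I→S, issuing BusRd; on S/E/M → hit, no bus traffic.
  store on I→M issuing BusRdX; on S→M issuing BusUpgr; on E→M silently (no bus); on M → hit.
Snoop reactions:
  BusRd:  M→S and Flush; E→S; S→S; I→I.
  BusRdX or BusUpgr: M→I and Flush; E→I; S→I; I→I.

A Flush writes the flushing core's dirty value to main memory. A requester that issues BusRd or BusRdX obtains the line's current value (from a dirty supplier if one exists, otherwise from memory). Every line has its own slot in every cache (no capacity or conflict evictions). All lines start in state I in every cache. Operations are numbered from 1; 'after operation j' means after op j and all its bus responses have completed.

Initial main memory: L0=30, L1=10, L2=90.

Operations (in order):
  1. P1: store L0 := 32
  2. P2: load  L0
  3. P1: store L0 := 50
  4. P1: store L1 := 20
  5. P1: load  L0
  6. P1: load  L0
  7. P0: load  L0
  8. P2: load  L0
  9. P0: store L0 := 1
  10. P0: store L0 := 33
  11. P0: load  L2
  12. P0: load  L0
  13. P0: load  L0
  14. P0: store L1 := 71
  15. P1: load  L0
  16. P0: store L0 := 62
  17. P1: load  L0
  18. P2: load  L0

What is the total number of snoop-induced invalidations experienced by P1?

invalidations = 3

step 1: P1: store L0 := 32  ⟶  IMI  (L0)  txn=BusRdX  M[L0]=30
step 2: P2: load  L0  ⟶  ISS  (L0)  txn=BusRd+Flush  M[L0]=32
step 3: P1: store L0 := 50  ⟶  IMI  (L0)  txn=BusUpgr  M[L0]=32
step 4: P1: store L1 := 20  ⟶  IMI  (L1)  txn=BusRdX  M[L1]=10
step 5: P1: load  L0  ⟶  IMI  (L0)  txn=∅  M[L0]=32
step 6: P1: load  L0  ⟶  IMI  (L0)  txn=∅  M[L0]=32
step 7: P0: load  L0  ⟶  SSI  (L0)  txn=BusRd+Flush  M[L0]=50
step 8: P2: load  L0  ⟶  SSS  (L0)  txn=BusRd  M[L0]=50
step 9: P0: store L0 := 1  ⟶  MII  (L0)  txn=BusUpgr  M[L0]=50
step 10: P0: store L0 := 33  ⟶  MII  (L0)  txn=∅  M[L0]=50
step 11: P0: load  L2  ⟶  EII  (L2)  txn=BusRd  M[L2]=90
step 12: P0: load  L0  ⟶  MII  (L0)  txn=∅  M[L0]=50
step 13: P0: load  L0  ⟶  MII  (L0)  txn=∅  M[L0]=50
step 14: P0: store L1 := 71  ⟶  MII  (L1)  txn=BusRdX+Flush  M[L1]=20
step 15: P1: load  L0  ⟶  SSI  (L0)  txn=BusRd+Flush  M[L0]=33
step 16: P0: store L0 := 62  ⟶  MII  (L0)  txn=BusUpgr  M[L0]=33
step 17: P1: load  L0  ⟶  SSI  (L0)  txn=BusRd+Flush  M[L0]=62
step 18: P2: load  L0  ⟶  SSS  (L0)  txn=BusRd  M[L0]=62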